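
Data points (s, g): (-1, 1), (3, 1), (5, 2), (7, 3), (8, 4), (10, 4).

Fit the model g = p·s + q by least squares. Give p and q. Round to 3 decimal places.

p = 0.323, q = 0.776

Setting ∂/∂p … = 0 gives: 248·p + 32·q = 105;  32·p + 6·q = 15.
(Σs·s = 248, Σs = 32, Σ1 = 6, Σs·g = 105, Σg = 15.)
Eliminating q: 6·(row 1) − 32·(row 2) gives 464·p = 6·105 − 32·15 = 150, so p = 75/232.
Then q = (15 − 32·(75/232))/6 = 45/58.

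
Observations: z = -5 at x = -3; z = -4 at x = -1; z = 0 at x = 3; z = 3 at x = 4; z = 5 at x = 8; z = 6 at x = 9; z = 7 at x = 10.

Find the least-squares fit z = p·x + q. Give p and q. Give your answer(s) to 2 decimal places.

Forming AᵀA = [[280, 30]; [30, 7]] and Aᵀz = [195, 12]ᵀ gives AᵀA·[p, q]ᵀ = Aᵀz.
Eliminating q: 7·(row 1) − 30·(row 2) gives 1060·p = 7·195 − 30·12 = 1005, so p = 201/212.
Then q = (12 − 30·(201/212))/7 = -249/106.

p = 0.95, q = -2.35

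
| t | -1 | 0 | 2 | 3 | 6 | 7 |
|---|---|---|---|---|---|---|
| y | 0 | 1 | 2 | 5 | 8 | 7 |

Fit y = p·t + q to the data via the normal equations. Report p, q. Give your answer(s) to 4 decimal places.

p = 1.0000, q = 1.0000

Normal-equation sums: Σt·t = 99, Σt = 17, Σ1 = 6.
Right-hand side: Σt·y = 116, Σy = 23.
Determinant 99·6 − 17² = 305.
p = (116·6 − 17·23)/305 = 1; q = (99·23 − 17·116)/305 = 1.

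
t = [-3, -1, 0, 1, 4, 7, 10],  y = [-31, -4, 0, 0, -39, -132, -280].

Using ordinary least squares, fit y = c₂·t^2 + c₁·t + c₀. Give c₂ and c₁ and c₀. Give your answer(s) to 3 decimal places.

MᵀM·[c₂, c₁, c₀]ᵀ = Mᵀy reads: 12740·c₂ + 1380·c₁ + 176·c₀ = -35375;  1380·c₂ + 176·c₁ + 18·c₀ = -3783;  176·c₂ + 18·c₁ + 7·c₀ = -486.
Inverting the 3×3 Gram matrix, [c₂, c₁, c₀]ᵀ = [-143099/47782, 179913/95564, 49165/47782]ᵀ.

c₂ = -2.995, c₁ = 1.883, c₀ = 1.029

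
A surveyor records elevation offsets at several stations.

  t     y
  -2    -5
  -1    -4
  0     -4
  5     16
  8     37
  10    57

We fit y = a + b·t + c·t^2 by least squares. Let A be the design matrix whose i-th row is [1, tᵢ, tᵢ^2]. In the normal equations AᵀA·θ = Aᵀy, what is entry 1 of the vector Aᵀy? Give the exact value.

97

Entry 1 ↔ basis 1, so (Aᵀy)_{1} = Σᵢ yᵢ = (1)·(-5) + (1)·(-4) + (1)·(-4) + (1)·(16) + (1)·(37) + (1)·(57) = 97.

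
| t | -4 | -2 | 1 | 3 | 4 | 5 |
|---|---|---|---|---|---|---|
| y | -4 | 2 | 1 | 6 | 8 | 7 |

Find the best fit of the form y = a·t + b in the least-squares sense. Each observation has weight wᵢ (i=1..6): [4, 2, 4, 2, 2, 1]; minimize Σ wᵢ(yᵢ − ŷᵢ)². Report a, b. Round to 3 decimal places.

The normal equations are: 151·a + 3·b = 195;  3·a + 15·b = 27.
(Σwᵢ·t·t = 151, Σwᵢ·t = 3, Σwᵢ·1 = 15, Σwᵢ·t·y = 195, Σwᵢ·y = 27.)
Δ = 151·15 − 3² = 2256.
a = (195·15 − 3·27)/2256 = 237/188; b = (151·27 − 3·195)/2256 = 291/188.

a = 1.261, b = 1.548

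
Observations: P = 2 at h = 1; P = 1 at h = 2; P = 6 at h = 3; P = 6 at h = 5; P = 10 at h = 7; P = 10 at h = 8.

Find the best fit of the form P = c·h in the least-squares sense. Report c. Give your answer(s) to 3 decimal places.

c = 1.329

The normal equations are: 152·c = 202.
Hence c = 202 / 152 ≈ 1.32895.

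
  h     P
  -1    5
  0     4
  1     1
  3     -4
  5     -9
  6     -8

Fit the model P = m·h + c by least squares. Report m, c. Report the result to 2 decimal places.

m = -2.12, c = 3.11

The normal system AᵀA·[m, c]ᵀ = AᵀP is [[72, 14]; [14, 6]]·[m, c]ᵀ = [-109, -11]ᵀ.
det = 72·6 − 14² = 236.
m = ((-109)·6 − 14·(-11))/236 = -125/59; c = (72·(-11) − 14·(-109))/236 = 367/118.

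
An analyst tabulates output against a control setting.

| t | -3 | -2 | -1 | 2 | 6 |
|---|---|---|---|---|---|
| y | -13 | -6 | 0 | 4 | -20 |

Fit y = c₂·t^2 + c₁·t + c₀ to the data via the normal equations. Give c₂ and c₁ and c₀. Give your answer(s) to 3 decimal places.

c₂ = -1.045, c₁ = 2.384, c₀ = 3.328

Sums needed: Σt^2·t^2 = 1410, Σt^2·t = 188, Σt^2 = 54, Σt·t = 54, Σt = 2, Σ1 = 5.
Right-hand side: Σt^2·y = -845, Σt·y = -61, Σy = -35.
So MᵀM·[c₂, c₁, c₀]ᵀ = Mᵀy: [[1410, 188, 54]; [188, 54, 2]; [54, 2, 5]]·[c₂, c₁, c₀]ᵀ = [-845, -61, -35]ᵀ.
Solving the 3×3 system (Gaussian elimination) gives c₂ = -42559/40742, c₁ = 7471/3134, c₀ = 67797/20371.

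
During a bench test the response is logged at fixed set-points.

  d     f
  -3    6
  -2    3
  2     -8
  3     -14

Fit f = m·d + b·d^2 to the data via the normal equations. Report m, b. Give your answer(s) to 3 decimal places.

m = -3.154, b = -0.474

From the data, Σd·d = 26, Σd·d^2 = 0, Σd^2·d^2 = 194.
Right-hand side: Σd·f = -82, Σd^2·f = -92.
AᵀA·[m, b]ᵀ = Aᵀf becomes [[26, 0]; [0, 194]]·[m, b]ᵀ = [-82, -92]ᵀ.
Eliminating b: 194·(row 1) − 0·(row 2) gives 5044·m = 194·(-82) − 0·(-92) = -15908, so m = -41/13.
Then b = ((-92) − 0·(-41/13))/194 = -46/97.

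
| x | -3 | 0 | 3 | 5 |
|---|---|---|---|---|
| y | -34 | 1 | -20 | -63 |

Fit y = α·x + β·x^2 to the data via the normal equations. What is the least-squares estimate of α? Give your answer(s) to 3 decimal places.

With design matrix M, MᵀM = [[43, 125]; [125, 787]] and Mᵀy = [-273, -2061]ᵀ.
Δ = 43·787 − 125² = 18216.
α = ((-273)·787 − 125·(-2061))/18216 = 7129/3036; β = (43·(-2061) − 125·(-273))/18216 = -9083/3036.

α = 2.348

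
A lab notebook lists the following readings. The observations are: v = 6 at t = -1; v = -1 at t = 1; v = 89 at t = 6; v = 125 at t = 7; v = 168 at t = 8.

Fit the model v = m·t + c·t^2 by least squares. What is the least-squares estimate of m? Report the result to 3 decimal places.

m = -3.567

AᵀA·[m, c]ᵀ = Aᵀv reads: 151·m + 1071·c = 2746;  1071·m + 7795·c = 20086.
Determinant 151·7795 − 1071² = 30004.
m = (2746·7795 − 1071·20086)/30004 = -26759/7501; c = (151·20086 − 1071·2746)/30004 = 23005/7501.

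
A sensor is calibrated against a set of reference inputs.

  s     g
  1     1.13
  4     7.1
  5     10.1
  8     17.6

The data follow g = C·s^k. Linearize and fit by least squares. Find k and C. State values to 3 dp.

Let Y = ln g. Fitting Y = k·ln s + ln C by least squares:
AᵀA = [[8.8362, 5.0752]; [5.0752, 4]], rhs = [12.4028, 7.2627]ᵀ  (here Σln s = 5.0752, Σ(ln s)² = 8.8362, Σln g = 7.2627, Σln s·ln g = 12.4028).
Slope k = (n·Σln s·ln g − Σln s·Σln g)/(n·Σ(ln s)² − (Σln s)²) = (4·12.4028 − 5.0752·7.2627)/9.5873 = 1.33003; ln C = (Σln g − k·Σln s)/n = 0.12816, so C = exp(0.12816) = 1.13673.

k = 1.330, C = 1.137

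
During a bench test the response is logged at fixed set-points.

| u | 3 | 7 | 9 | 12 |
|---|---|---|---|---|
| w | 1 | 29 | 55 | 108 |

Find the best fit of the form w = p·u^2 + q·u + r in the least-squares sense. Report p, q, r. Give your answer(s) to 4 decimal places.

p = 0.9717, q = -2.6795, r = 0.2701

Sums needed: Σu^2·u^2 = 29779, Σu^2·u = 2827, Σu^2 = 283, Σu·u = 283, Σu = 31, Σ1 = 4.
Moment sums: Σu^2·w = 21437, Σu·w = 1997, Σw = 193.
Normal equations: [[29779, 2827, 283]; [2827, 283, 31]; [283, 31, 4]]·[p, q, r]ᵀ = [21437, 1997, 193]ᵀ.
Row-reducing yields p = 2504/2577, q = -6905/2577, r = 232/859.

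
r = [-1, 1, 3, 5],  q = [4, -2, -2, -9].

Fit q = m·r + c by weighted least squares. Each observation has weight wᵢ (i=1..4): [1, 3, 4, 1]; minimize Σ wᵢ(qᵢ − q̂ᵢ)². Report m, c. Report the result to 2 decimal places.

m = -1.56, c = 1.19

With design matrix M, MᵀWM = [[65, 19]; [19, 9]] and MᵀWq = [-79, -19]ᵀ.
Eliminating c: 9·(row 1) − 19·(row 2) gives 224·m = 9·(-79) − 19·(-19) = -350, so m = -25/16.
Then c = ((-19) − 19·(-25/16))/9 = 19/16.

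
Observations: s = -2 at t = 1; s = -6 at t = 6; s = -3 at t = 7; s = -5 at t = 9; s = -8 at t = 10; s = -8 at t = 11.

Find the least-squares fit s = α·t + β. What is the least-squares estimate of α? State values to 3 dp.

XᵀX·[α, β]ᵀ = Xᵀs reads: 388·α + 44·β = -272;  44·α + 6·β = -32.
(Σt·t = 388, Σt = 44, Σ1 = 6, Σt·s = -272, Σs = -32.)
det = 388·6 − 44² = 392.
α = ((-272)·6 − 44·(-32))/392 = -4/7; β = (388·(-32) − 44·(-272))/392 = -8/7.

α = -0.571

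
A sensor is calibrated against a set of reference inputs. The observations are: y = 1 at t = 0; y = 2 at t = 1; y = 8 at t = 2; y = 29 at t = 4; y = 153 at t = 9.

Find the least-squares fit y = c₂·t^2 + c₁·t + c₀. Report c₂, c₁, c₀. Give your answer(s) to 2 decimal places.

The normal system MᵀM·[c₂, c₁, c₀]ᵀ = Mᵀy is [[6834, 802, 102]; [802, 102, 16]; [102, 16, 5]]·[c₂, c₁, c₀]ᵀ = [12891, 1511, 193]ᵀ.
Solving the 3×3 system (Gaussian elimination) gives c₂ = 720/367, c₁ = -573/734, c₀ = 395/367.

c₂ = 1.96, c₁ = -0.78, c₀ = 1.08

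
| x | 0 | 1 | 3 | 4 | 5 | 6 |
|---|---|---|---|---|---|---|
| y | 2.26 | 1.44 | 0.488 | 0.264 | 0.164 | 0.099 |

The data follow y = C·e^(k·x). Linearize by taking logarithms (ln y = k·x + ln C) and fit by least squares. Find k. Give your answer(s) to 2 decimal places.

With ln yᵢ as the transformed response and xᵢ as the regressor:
Over the data: Σx = 19.0000, Σ(x)² = 87.0000, Σln y = -4.9898, Σx·ln y = -30.0302.
Normal system: [[87.0000, 19.0000]; [19.0000, 6]]·[k, ln C]ᵀ = [-30.0302, -4.9898]ᵀ.
Δ = 87.0000·6 − (19.0000)² = 161.0000; k = (-30.0302·6 − 19.0000·-4.9898)/161.0000 = -0.53028, ln C = (87.0000·-4.9898 − 19.0000·-30.0302)/161.0000 = 0.84760.

k = -0.53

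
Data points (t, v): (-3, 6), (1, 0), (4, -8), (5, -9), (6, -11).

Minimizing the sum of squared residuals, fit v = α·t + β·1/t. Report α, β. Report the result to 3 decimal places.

α = -1.948, β = 1.698

XᵀX·[α, β]ᵀ = Xᵀv reads: 87·α + 5·β = -161;  5·α + (4469/3600)·β = -229/30.
(Σt·t = 87, Σt·1/t = 5, Σ1/t·1/t = 4469/3600, Σt·v = -161, Σ1/t·v = -229/30.)
Determinant 87·(4469/3600) − 5² = 99601/1200.
α = ((-161)·(4469/3600) − 5·(-229/30))/(99601/1200) = -582109/298803; β = (87·(-229/30) − 5·(-161))/(99601/1200) = 169080/99601.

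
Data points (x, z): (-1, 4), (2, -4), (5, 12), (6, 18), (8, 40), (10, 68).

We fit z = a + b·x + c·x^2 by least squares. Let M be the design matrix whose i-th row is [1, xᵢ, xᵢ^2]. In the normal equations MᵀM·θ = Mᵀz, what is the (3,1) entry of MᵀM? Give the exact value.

230

Row 3 ↔ basis x^2, column 1 ↔ basis 1, so (MᵀM)_{3,1} = Σᵢ x^2 = (1)·(1) + (4)·(1) + (25)·(1) + (36)·(1) + (64)·(1) + (100)·(1) = 230.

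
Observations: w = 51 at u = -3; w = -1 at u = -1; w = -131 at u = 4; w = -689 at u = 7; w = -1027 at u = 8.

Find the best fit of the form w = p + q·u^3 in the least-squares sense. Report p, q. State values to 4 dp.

p = -3.0000, q = -2.0000

Compute the Gram sums: Σ1 = 5, Σu^3 = 891, Σu^3·u^3 = 384619.
Right-hand side: Σw = -1797, Σu^3·w = -771911.
Normal equations: [[5, 891]; [891, 384619]]·[p, q]ᵀ = [-1797, -771911]ᵀ.
Δ = 5·384619 − 891² = 1129214.
p = ((-1797)·384619 − 891·(-771911))/1129214 = -3; q = (5·(-771911) − 891·(-1797))/1129214 = -2.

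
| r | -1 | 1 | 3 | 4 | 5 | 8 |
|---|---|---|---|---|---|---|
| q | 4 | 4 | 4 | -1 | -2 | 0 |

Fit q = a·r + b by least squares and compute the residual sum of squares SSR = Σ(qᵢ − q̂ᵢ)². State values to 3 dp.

SSR = 18.743

Entries of AᵀA: Σr·r = 116, Σr = 20, Σ1 = 6.
And Σr·q = -2, Σq = 9.
So AᵀA·[a, b]ᵀ = Aᵀq: [[116, 20]; [20, 6]]·[a, b]ᵀ = [-2, 9]ᵀ.
Determinant 116·6 − 20² = 296.
a = ((-2)·6 − 20·9)/296 = -24/37; b = (116·9 − 20·(-2))/296 = 271/74.
Residuals: -23/74, 73/74, 169/74, -153/74, -179/74, 113/74; SSR = 1387/74.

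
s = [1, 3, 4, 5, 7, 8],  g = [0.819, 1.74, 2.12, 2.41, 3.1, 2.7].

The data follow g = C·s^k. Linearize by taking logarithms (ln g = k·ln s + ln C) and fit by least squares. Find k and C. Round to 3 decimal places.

k = 0.623, C = 0.853

Taking logs, ln g = k·ln s + ln C, so regress ln g on ln s.
Σln s = 8.1197, Σ(ln s)² = 13.8297, Σln g = 4.1099, Σln s·ln g = 7.3329.
Equations: 13.8297·k + 8.1197·ln C = 7.3329;  8.1197·k + 6·ln C = 4.1099.
Solving (det = 17.0487): k = 0.62329, ln C = -0.15850, so C = exp(-0.15850) = 0.85342.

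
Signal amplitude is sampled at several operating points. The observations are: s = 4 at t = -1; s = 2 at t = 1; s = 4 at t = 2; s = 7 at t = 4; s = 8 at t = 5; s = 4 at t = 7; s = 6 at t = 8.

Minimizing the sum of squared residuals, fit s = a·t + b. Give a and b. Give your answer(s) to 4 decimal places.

Compute the Gram sums: Σt·t = 160, Σt = 26, Σ1 = 7.
Right-hand side: Σt·s = 150, Σs = 35.
So AᵀA·[a, b]ᵀ = Aᵀs: [[160, 26]; [26, 7]]·[a, b]ᵀ = [150, 35]ᵀ.
Eliminating b: 7·(row 1) − 26·(row 2) gives 444·a = 7·150 − 26·35 = 140, so a = 35/111.
Then b = (35 − 26·(35/111))/7 = 425/111.

a = 0.3153, b = 3.8288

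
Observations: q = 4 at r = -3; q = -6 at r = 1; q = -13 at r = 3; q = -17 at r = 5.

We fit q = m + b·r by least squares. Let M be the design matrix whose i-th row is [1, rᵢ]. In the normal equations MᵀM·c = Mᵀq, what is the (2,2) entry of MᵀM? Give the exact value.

Row 2 ↔ basis r, column 2 ↔ basis r, so (MᵀM)_{2,2} = Σᵢ (r)·(r) = (-3)·(-3) + (1)·(1) + (3)·(3) + (5)·(5) = 44.

44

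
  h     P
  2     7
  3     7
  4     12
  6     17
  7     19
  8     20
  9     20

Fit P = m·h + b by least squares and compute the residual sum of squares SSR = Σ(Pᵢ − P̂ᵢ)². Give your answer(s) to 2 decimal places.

SSR = 12.77

From the data, Σh·h = 259, Σh = 39, Σ1 = 7.
Right-hand side: Σh·P = 658, ΣP = 102.
Eliminating b: 7·(row 1) − 39·(row 2) gives 292·m = 7·658 − 39·102 = 628, so m = 157/73.
Then b = (102 − 39·(157/73))/7 = 189/73.
Residuals: 8/73, -149/73, 59/73, 110/73, 99/73, 15/73, -142/73; SSR = 932/73.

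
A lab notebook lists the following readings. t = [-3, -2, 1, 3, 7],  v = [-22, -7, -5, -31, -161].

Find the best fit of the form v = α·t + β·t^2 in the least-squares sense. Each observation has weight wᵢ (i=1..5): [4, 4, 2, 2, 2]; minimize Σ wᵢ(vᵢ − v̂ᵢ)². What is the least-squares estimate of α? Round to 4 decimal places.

Sums needed: Σwᵢ·t·t = 170, Σwᵢ·t·t^2 = 602, Σwᵢ·t^2·t^2 = 5354.
For MᵀWv: Σwᵢ·t·v = -2130, Σwᵢ·t^2·v = -17250.
MᵀWM·[α, β]ᵀ = MᵀWv becomes [[170, 602]; [602, 5354]]·[α, β]ᵀ = [-2130, -17250]ᵀ.
Δ = 170·5354 − 602² = 547776.
α = ((-2130)·5354 − 602·(-17250))/547776 = -590/317; β = (170·(-17250) − 602·(-2130))/547776 = -955/317.

α = -1.8612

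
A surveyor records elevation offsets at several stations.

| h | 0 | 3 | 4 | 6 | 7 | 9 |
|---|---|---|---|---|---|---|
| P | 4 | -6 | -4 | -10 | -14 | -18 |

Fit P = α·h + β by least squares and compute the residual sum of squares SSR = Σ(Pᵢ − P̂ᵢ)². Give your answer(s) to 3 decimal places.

Forming XᵀX = [[191, 29]; [29, 6]] and XᵀP = [-354, -48]ᵀ gives XᵀX·[α, β]ᵀ = XᵀP.
det = 191·6 − 29² = 305.
α = ((-354)·6 − 29·(-48))/305 = -12/5; β = (191·(-48) − 29·(-354))/305 = 18/5.
Residuals: 2/5, -12/5, 2, 4/5, -4/5, 0; SSR = 56/5.

SSR = 11.200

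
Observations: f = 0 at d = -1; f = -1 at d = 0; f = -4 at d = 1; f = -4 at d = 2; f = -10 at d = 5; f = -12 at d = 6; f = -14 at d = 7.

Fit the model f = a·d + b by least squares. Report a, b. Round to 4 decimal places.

a = -1.7573, b = -1.4078

AᵀA·[a, b]ᵀ = Aᵀf reads: 116·a + 20·b = -232;  20·a + 7·b = -45.
Eliminating b: 7·(row 1) − 20·(row 2) gives 412·a = 7·(-232) − 20·(-45) = -724, so a = -181/103.
Then b = ((-45) − 20·(-181/103))/7 = -145/103.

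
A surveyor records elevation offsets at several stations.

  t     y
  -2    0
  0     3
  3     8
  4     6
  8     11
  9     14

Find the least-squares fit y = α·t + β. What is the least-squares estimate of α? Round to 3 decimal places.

α = 1.157

The normal equations are: 174·α + 22·β = 262;  22·α + 6·β = 42.
det = 174·6 − 22² = 560.
α = (262·6 − 22·42)/560 = 81/70; β = (174·42 − 22·262)/560 = 193/70.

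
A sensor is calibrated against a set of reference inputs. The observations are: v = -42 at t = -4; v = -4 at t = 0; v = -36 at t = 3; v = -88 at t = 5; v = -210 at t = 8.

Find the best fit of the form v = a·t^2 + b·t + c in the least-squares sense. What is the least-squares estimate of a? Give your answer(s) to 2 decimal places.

a = -2.96

Setting ∂/∂a … = 0 gives: 5058·a + 600·b + 114·c = -16636;  600·a + 114·b + 12·c = -2060;  114·a + 12·b + 5·c = -380.
Solving the 3×3 system (Gaussian elimination) gives a = -126878/42897, b = -91934/42897, c = -48904/14299.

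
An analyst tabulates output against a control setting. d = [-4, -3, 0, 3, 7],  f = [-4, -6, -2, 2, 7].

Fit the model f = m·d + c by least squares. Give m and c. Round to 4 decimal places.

m = 1.1182, c = -1.2709

The normal equations are: 83·m + 3·c = 89;  3·m + 5·c = -3.
Determinant 83·5 − 3² = 406.
m = (89·5 − 3·(-3))/406 = 227/203; c = (83·(-3) − 3·89)/406 = -258/203.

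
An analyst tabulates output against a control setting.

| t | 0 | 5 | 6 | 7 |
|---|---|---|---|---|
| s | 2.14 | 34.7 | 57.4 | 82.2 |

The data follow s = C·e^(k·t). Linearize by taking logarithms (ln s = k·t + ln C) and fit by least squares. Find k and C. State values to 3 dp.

Linearized form: ln s = k·t + ln C. From the 4 transformed points,
Σt = 18.0000, Σ(t)² = 110.0000, Σln s = 12.7667, Σt·ln s = 72.8981.
Equations: 110.0000·k + 18.0000·ln C = 72.8981;  18.0000·k + 4·ln C = 12.7667.
Δ = 110.0000·4 − (18.0000)² = 116.0000; k = (72.8981·4 − 18.0000·12.7667)/116.0000 = 0.53268, ln C = (110.0000·12.7667 − 18.0000·72.8981)/116.0000 = 0.79463, so C = exp(0.79463) = 2.21362.

k = 0.533, C = 2.214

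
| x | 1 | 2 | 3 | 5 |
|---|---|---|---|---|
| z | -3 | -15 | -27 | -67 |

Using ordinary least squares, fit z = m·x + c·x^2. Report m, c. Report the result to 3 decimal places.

Compute the Gram sums: Σx·x = 39, Σx·x^2 = 161, Σx^2·x^2 = 723.
Moment sums: Σx·z = -449, Σx^2·z = -1981.
So AᵀA·[m, c]ᵀ = Aᵀz: [[39, 161]; [161, 723]]·[m, c]ᵀ = [-449, -1981]ᵀ.
Eliminating c: 723·(row 1) − 161·(row 2) gives 2276·m = 723·(-449) − 161·(-1981) = -5686, so m = -2843/1138.
Then c = ((-1981) − 161·(-2843/1138))/723 = -2485/1138.

m = -2.498, c = -2.184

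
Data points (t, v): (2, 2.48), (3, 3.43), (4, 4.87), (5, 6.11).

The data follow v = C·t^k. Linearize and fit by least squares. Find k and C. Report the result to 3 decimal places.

Let Y = ln v. Fitting Y = k·ln t + ln C by least squares:
Σln t = 4.7875, Σ(ln t)² = 6.1995, Σln v = 5.5338, Σln t·ln v = 7.0913.
Equations: 6.1995·k + 4.7875·ln C = 7.0913;  4.7875·k + 4·ln C = 5.5338.
Δ = 6.1995·4 − (4.7875)² = 1.8779; k = (7.0913·4 − 4.7875·5.5338)/1.8779 = 0.99675, ln C = (6.1995·5.5338 − 4.7875·7.0913)/1.8779 = 0.19048, so C = exp(0.19048) = 1.20983.

k = 0.997, C = 1.210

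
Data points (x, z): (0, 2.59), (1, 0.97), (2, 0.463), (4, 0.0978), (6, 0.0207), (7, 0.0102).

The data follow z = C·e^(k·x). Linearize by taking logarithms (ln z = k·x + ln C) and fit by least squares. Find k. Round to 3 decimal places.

Linearized form: ln z = k·x + ln C. From the 6 transformed points,
Σx = 20.0000, Σ(x)² = 106.0000, Σln z = -10.6366, Σx·ln z = -66.2331.
Equations: 106.0000·k + 20.0000·ln C = -66.2331;  20.0000·k + 6·ln C = -10.6366.
Solving (det = 236.0000): k = -0.78248, ln C = 0.83550.

k = -0.782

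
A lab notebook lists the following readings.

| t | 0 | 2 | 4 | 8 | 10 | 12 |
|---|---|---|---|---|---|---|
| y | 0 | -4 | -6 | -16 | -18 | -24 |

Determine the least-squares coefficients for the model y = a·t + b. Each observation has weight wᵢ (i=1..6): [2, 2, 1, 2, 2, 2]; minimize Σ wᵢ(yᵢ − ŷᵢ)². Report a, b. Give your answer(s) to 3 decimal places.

Sums needed: Σwᵢ·t·t = 640, Σwᵢ·t = 68, Σwᵢ·1 = 11.
And Σwᵢ·t·y = -1232, Σwᵢ·y = -130.
So XᵀWX·[a, b]ᵀ = XᵀWy: [[640, 68]; [68, 11]]·[a, b]ᵀ = [-1232, -130]ᵀ.
Eliminating b: 11·(row 1) − 68·(row 2) gives 2416·a = 11·(-1232) − 68·(-130) = -4712, so a = -589/302.
Then b = ((-130) − 68·(-589/302))/11 = 36/151.

a = -1.950, b = 0.238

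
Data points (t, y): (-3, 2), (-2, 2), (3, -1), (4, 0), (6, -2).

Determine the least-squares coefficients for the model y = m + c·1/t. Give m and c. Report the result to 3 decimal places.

m = 0.131, c = -4.129

Setting ∂/∂m … = 0 gives: 5·m + (-1/12)·c = 1;  (-1/12)·m + (9/16)·c = -7/3.
(Σ1 = 5, Σ1/t = -1/12, Σ1/t·1/t = 9/16, Σy = 1, Σ1/t·y = -7/3.)
Δ = 5·(9/16) − (-1/12)² = 101/36.
m = (1·(9/16) − (-1/12)·(-7/3))/(101/36) = 53/404; c = (5·(-7/3) − (-1/12)·1)/(101/36) = -417/101.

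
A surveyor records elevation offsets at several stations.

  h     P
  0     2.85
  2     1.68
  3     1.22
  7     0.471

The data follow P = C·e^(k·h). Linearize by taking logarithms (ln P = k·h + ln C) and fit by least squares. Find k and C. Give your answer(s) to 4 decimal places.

Taking logs, ln P = k·h + ln C, so regress ln P on h.
Sums: Σh = 12.0000, Σ(h)² = 62.0000, Σln P = 1.0121, Σh·ln P = -3.6361.
Normal system: [[62.0000, 12.0000]; [12.0000, 4]]·[k, ln C]ᵀ = [-3.6361, 1.0121]ᵀ.
Solving (det = 104.0000): k = -0.25663, ln C = 1.02290, so C = exp(1.02290) = 2.78125.

k = -0.2566, C = 2.7813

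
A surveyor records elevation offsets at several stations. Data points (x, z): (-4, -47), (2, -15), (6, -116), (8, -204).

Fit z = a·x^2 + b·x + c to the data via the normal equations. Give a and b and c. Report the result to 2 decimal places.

a = -3.07, b = -0.78, c = -1.00

AᵀA·[a, b, c]ᵀ = Aᵀz reads: 5664·a + 672·b + 120·c = -18044;  672·a + 120·b + 12·c = -2170;  120·a + 12·b + 4·c = -382.
Inverting the 3×3 Gram matrix, [a, b, c]ᵀ = [-811/264, -103/132, -1]ᵀ.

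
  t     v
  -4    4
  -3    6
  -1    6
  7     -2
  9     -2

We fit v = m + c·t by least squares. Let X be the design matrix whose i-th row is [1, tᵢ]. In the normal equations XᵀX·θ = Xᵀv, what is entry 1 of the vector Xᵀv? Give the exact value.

Entry 1 ↔ basis 1, so (Xᵀv)_{1} = Σᵢ vᵢ = (1)·(4) + (1)·(6) + (1)·(6) + (1)·(-2) + (1)·(-2) = 12.

12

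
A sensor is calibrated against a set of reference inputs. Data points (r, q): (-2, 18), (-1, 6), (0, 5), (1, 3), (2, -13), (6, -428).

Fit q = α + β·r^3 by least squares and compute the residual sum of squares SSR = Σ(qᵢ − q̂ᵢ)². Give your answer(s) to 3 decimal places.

Setting ∂/∂α … = 0 gives: 6·α + 216·β = -409;  216·α + 46786·β = -92699.
Eliminating β: 46786·(row 1) − 216·(row 2) gives 234060·α = 46786·(-409) − 216·(-92699) = 887510, so α = 88751/23406.
Then β = ((-92699) − 216·(88751/23406))/46786 = -15595/7802.
Residuals: -41723/23406, 2450/11703, 28279/23406, 14126/11703, -18749/23406, -959/23406; SSR = 79363/11703.

SSR = 6.781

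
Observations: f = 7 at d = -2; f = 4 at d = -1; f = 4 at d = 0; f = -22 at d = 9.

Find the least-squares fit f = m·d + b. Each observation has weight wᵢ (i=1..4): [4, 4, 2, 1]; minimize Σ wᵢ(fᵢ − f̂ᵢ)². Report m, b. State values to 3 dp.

m = -2.613, b = 2.015

With design matrix M, MᵀWM = [[101, -3]; [-3, 11]] and MᵀWf = [-270, 30]ᵀ.
Δ = 101·11 − (-3)² = 1102.
m = ((-270)·11 − (-3)·30)/1102 = -1440/551; b = (101·30 − (-3)·(-270))/1102 = 1110/551.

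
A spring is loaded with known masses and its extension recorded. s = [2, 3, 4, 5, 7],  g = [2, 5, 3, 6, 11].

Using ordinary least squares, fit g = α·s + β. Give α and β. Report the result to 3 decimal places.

α = 1.662, β = -1.581

AᵀA·[α, β]ᵀ = Aᵀg reads: 103·α + 21·β = 138;  21·α + 5·β = 27.
(Σs·s = 103, Σs = 21, Σ1 = 5, Σs·g = 138, Σg = 27.)
det = 103·5 − 21² = 74.
α = (138·5 − 21·27)/74 = 123/74; β = (103·27 − 21·138)/74 = -117/74.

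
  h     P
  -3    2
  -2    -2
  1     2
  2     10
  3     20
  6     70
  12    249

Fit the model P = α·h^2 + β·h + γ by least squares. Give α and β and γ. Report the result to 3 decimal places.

Entries of AᵀA: Σh^2·h^2 = 22227, Σh^2·h = 1945, Σh^2 = 207, Σh·h = 207, Σh = 19, Σ1 = 7.
And Σh^2·P = 38608, Σh·P = 3488, ΣP = 351.
Solving the 3×3 system (Gaussian elimination) gives α = 440421/295102, β = 894319/295102, γ = -327029/147551.

α = 1.492, β = 3.031, γ = -2.216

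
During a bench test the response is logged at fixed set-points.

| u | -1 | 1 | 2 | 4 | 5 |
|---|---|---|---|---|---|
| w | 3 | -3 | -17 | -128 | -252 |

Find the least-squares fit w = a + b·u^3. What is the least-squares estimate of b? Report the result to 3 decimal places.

b = -2.012

Entries of MᵀM: Σ1 = 5, Σu^3 = 197, Σu^3·u^3 = 19787.
Right-hand side: Σw = -397, Σu^3·w = -39834.
So MᵀM·[a, b]ᵀ = Mᵀw: [[5, 197]; [197, 19787]]·[a, b]ᵀ = [-397, -39834]ᵀ.
Eliminating b: 19787·(row 1) − 197·(row 2) gives 60126·a = 19787·(-397) − 197·(-39834) = -8141, so a = -8141/60126.
Then b = ((-39834) − 197·(-8141/60126))/19787 = -120961/60126.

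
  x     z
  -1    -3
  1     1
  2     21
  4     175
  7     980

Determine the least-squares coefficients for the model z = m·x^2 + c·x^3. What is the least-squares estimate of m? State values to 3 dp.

MᵀM·[m, c]ᵀ = Mᵀz reads: 2675·m + 17863·c = 50902;  17863·m + 121811·c = 347512.
(Σx^2·x^2 = 2675, Σx^2·x^3 = 17863, Σx^3·x^3 = 121811, Σx^2·z = 50902, Σx^3·z = 347512.)
Eliminating c: 121811·(row 1) − 17863·(row 2) gives 6757656·m = 121811·50902 − 17863·347512 = -7183334, so m = -3591667/3378828.
Then c = (347512 − 17863·(-3591667/3378828))/121811 = 10166087/3378828.

m = -1.063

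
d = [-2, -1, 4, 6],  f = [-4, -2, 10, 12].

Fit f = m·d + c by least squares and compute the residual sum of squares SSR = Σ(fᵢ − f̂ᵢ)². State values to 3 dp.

SSR = 2.547

The normal system XᵀX·[m, c]ᵀ = Xᵀf is [[57, 7]; [7, 4]]·[m, c]ᵀ = [122, 16]ᵀ.
Δ = 57·4 − 7² = 179.
m = (122·4 − 7·16)/179 = 376/179; c = (57·16 − 7·122)/179 = 58/179.
Residuals: -22/179, -40/179, 228/179, -166/179; SSR = 456/179.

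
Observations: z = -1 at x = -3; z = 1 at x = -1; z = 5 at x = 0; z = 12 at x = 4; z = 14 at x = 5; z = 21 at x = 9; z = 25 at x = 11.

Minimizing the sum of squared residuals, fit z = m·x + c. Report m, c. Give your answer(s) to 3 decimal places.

Compute the Gram sums: Σx·x = 253, Σx = 25, Σ1 = 7.
And Σx·z = 584, Σz = 77.
MᵀM·[m, c]ᵀ = Mᵀz becomes [[253, 25]; [25, 7]]·[m, c]ᵀ = [584, 77]ᵀ.
Determinant 253·7 − 25² = 1146.
m = (584·7 − 25·77)/1146 = 721/382; c = (253·77 − 25·584)/1146 = 1627/382.

m = 1.887, c = 4.259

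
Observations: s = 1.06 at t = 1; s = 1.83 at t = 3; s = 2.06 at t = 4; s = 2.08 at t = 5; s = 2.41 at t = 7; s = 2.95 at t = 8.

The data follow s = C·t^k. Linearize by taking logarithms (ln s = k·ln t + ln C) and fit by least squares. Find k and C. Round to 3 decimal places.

k = 0.452, C = 1.070

Let Y = ln s. Fitting Y = k·ln t + ln C by least squares:
AᵀA = [[13.8297, 8.1197]; [8.1197, 6]], rhs = [6.8057, 4.0791]ᵀ  (here Σln t = 8.1197, Σ(ln t)² = 13.8297, Σln s = 4.0791, Σln t·ln s = 6.8057).
Slope k = (n·Σln t·ln s − Σln t·Σln s)/(n·Σ(ln t)² − (Σln t)²) = (6·6.8057 − 8.1197·4.0791)/17.0487 = 0.45243; ln C = (Σln s − k·Σln t)/n = 0.06758, so C = exp(0.06758) = 1.06992.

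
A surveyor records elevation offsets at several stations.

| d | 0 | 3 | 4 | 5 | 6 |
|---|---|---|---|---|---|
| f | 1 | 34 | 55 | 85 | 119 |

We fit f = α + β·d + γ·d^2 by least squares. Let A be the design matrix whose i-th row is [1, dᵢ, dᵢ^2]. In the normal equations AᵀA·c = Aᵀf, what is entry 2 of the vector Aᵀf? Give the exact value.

Entry 2 ↔ basis d, so (Aᵀf)_{2} = Σᵢ (d)·fᵢ = (0)·(1) + (3)·(34) + (4)·(55) + (5)·(85) + (6)·(119) = 1461.

1461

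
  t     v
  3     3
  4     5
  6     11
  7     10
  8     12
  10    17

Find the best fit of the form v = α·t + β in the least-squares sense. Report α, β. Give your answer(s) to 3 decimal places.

With design matrix X, XᵀX = [[274, 38]; [38, 6]] and Xᵀv = [431, 58]ᵀ.
det = 274·6 − 38² = 200.
α = (431·6 − 38·58)/200 = 191/100; β = (274·58 − 38·431)/200 = -243/100.

α = 1.910, β = -2.430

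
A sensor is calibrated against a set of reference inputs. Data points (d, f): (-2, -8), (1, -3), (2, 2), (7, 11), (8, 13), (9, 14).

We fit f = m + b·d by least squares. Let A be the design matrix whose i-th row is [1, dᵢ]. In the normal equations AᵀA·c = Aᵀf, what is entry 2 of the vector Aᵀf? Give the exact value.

324

Entry 2 ↔ basis d, so (Aᵀf)_{2} = Σᵢ (d)·fᵢ = (-2)·(-8) + (1)·(-3) + (2)·(2) + (7)·(11) + (8)·(13) + (9)·(14) = 324.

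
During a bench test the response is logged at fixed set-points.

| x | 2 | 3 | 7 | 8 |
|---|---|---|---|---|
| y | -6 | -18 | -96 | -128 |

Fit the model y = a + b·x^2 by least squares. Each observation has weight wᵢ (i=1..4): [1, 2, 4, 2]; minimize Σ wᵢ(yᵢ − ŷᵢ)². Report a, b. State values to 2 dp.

The normal equations are: 9·a + 346·b = -682;  346·a + 17974·b = -35548.
Eliminating b: 17974·(row 1) − 346·(row 2) gives 42050·a = 17974·(-682) − 346·(-35548) = 41340, so a = 4134/4205.
Then b = ((-35548) − 346·(4134/4205))/17974 = -8396/4205.

a = 0.98, b = -2.00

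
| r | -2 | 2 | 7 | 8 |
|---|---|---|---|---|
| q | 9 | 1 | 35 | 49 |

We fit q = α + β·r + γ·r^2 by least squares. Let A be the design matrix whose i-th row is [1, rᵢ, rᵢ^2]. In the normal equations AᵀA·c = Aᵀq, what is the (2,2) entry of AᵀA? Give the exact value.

121

Row 2 ↔ basis r, column 2 ↔ basis r, so (AᵀA)_{2,2} = Σᵢ (r)·(r) = (-2)·(-2) + (2)·(2) + (7)·(7) + (8)·(8) = 121.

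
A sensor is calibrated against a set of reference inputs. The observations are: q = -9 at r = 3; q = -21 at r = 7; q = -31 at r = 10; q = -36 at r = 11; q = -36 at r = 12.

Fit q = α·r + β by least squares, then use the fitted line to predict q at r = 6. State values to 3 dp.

q̂ = -18.380

Compute the Gram sums: Σr·r = 423, Σr = 43, Σ1 = 5.
Right-hand side: Σr·q = -1312, Σq = -133.
AᵀA·[α, β]ᵀ = Aᵀq becomes [[423, 43]; [43, 5]]·[α, β]ᵀ = [-1312, -133]ᵀ.
Δ = 423·5 − 43² = 266.
α = ((-1312)·5 − 43·(-133))/266 = -841/266; β = (423·(-133) − 43·(-1312))/266 = 157/266.
At r = 6: q̂ = (-841/266)·(6) + (157/266)·(1) = -4889/266.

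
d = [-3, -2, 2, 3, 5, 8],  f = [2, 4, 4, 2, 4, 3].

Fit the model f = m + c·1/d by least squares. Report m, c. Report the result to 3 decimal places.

The normal equations are: 6·m + (13/40)·c = 19;  (13/40)·m + (11201/14400)·c = 47/40.
Eliminating c: (11201/14400)·(row 1) − (13/40)·(row 2) gives (4379/960)·m = (11201/14400)·19 − (13/40)·(47/40) = 5183/360, so m = 41464/13137.
Then c = ((47/40) − (13/40)·(41464/13137))/(11201/14400) = 840/4379.

m = 3.156, c = 0.192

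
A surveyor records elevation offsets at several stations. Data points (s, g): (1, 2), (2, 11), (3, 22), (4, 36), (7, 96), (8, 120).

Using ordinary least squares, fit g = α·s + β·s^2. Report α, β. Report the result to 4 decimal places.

α = 2.5735, β = 1.5686

From the data, Σs·s = 143, Σs·s^2 = 955, Σs^2·s^2 = 6851.
For Xᵀg: Σs·g = 1866, Σs^2·g = 13204.
Eliminating β: 6851·(row 1) − 955·(row 2) gives 67668·α = 6851·1866 − 955·13204 = 174146, so α = 87073/33834.
Then β = (13204 − 955·(87073/33834))/6851 = 53071/33834.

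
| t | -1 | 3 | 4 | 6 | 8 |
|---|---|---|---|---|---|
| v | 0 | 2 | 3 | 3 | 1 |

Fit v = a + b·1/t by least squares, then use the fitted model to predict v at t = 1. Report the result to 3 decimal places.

Sums needed: Σ1 = 5, Σ1/t = -1/8, Σ1/t·1/t = 701/576.
For Aᵀv: Σv = 9, Σ1/t·v = 49/24.
Normal equations: [[5, -1/8]; [-1/8, 701/576]]·[a, b]ᵀ = [9, 49/24]ᵀ.
Eliminating b: (701/576)·(row 1) − (-1/8)·(row 2) gives (437/72)·a = (701/576)·9 − (-1/8)·(49/24) = 269/24, so a = 807/437.
Then b = ((49/24) − (-1/8)·(807/437))/(701/576) = 816/437.
At t = 1: v̂ = (807/437)·(1) + (816/437)·(1) = 1623/437.

v̂ = 3.714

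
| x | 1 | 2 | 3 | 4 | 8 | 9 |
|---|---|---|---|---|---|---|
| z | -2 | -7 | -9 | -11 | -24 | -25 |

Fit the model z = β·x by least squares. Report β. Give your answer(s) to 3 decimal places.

β = -2.880

From the data, Σx·x = 175.
And Σx·z = -504.
β = (-504)/175 = -2.88.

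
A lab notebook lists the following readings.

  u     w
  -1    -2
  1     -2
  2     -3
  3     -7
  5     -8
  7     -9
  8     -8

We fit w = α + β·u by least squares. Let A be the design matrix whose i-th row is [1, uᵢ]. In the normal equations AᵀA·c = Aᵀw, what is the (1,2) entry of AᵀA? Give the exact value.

25

Row 1 ↔ basis 1, column 2 ↔ basis u, so (AᵀA)_{1,2} = Σᵢ u = (1)·(-1) + (1)·(1) + (1)·(2) + (1)·(3) + (1)·(5) + (1)·(7) + (1)·(8) = 25.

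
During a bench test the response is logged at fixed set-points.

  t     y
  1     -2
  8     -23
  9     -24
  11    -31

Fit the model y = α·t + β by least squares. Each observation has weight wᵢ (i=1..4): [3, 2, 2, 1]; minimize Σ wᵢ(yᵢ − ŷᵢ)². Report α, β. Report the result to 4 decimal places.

α = -2.8651, β = 0.8155

AᵀWA·[α, β]ᵀ = AᵀWy reads: 414·α + 48·β = -1147;  48·α + 8·β = -131.
(Σwᵢ·t·t = 414, Σwᵢ·t = 48, Σwᵢ·1 = 8, Σwᵢ·t·y = -1147, Σwᵢ·y = -131.)
Eliminating β: 8·(row 1) − 48·(row 2) gives 1008·α = 8·(-1147) − 48·(-131) = -2888, so α = -361/126.
Then β = ((-131) − 48·(-361/126))/8 = 137/168.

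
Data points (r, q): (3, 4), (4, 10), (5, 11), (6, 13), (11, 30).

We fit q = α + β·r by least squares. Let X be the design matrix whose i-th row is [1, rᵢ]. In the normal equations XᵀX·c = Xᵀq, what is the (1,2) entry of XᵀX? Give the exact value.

29

Row 1 ↔ basis 1, column 2 ↔ basis r, so (XᵀX)_{1,2} = Σᵢ r = (1)·(3) + (1)·(4) + (1)·(5) + (1)·(6) + (1)·(11) = 29.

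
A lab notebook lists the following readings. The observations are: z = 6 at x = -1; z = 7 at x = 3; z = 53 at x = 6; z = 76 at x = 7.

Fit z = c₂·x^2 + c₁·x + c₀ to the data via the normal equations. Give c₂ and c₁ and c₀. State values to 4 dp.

c₂ = 2.1213, c₁ = -3.9416, c₀ = -0.0988

The normal system AᵀA·[c₂, c₁, c₀]ᵀ = Aᵀz is [[3779, 585, 95]; [585, 95, 15]; [95, 15, 4]]·[c₂, c₁, c₀]ᵀ = [5701, 865, 142]ᵀ.
Row-reducing yields c₂ = 1417/668, c₁ = -2633/668, c₀ = -33/334.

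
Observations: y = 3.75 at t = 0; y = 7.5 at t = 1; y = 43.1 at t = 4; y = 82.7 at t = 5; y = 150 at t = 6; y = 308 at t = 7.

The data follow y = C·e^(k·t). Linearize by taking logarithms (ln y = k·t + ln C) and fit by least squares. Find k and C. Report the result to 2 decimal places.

Taking logs, ln y = k·t + ln C, so regress ln y on t.
Over the data: Σt = 23.0000, Σ(t)² = 127.0000, Σln y = 22.2561, Σt·ln y = 109.3196.
Normal system: [[127.0000, 23.0000]; [23.0000, 6]]·[k, ln C]ᵀ = [109.3196, 22.2561]ᵀ.
Δ = 127.0000·6 − (23.0000)² = 233.0000; k = (109.3196·6 − 23.0000·22.2561)/233.0000 = 0.61814, ln C = (127.0000·22.2561 − 23.0000·109.3196)/233.0000 = 1.33982, so C = exp(1.33982) = 3.81836.

k = 0.62, C = 3.82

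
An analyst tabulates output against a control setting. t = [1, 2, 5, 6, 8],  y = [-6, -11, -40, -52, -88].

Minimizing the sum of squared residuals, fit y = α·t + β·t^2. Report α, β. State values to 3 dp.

α = -3.208, β = -0.959

Setting ∂/∂α … = 0 gives: 130·α + 862·β = -1244;  862·α + 6034·β = -8554.
Δ = 130·6034 − 862² = 41376.
α = ((-1244)·6034 − 862·(-8554))/41376 = -77/24; β = (130·(-8554) − 862·(-1244))/41376 = -9923/10344.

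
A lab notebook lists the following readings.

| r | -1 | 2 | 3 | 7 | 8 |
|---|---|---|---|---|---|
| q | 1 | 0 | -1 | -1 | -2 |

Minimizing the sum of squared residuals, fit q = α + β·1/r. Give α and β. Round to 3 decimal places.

Setting ∂/∂α … = 0 gives: 5·α + (17/168)·β = -3;  (17/168)·α + (39433/28224)·β = -145/84.
det = 5·(39433/28224) − (17/168)² = 49219/7056.
α = ((-3)·(39433/28224) − (17/168)·(-145/84))/(49219/7056) = -113369/196876; β = (5·(-145/84) − (17/168)·(-3))/(49219/7056) = -58758/49219.

α = -0.576, β = -1.194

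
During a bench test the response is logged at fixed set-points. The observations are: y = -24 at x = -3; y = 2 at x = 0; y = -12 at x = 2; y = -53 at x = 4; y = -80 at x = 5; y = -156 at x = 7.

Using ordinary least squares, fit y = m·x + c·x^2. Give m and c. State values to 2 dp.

m = -0.92, c = -3.04

Entries of AᵀA: Σx·x = 103, Σx·x^2 = 513, Σx^2·x^2 = 3379.
For Aᵀy: Σx·y = -1656, Σx^2·y = -10756.
So AᵀA·[m, c]ᵀ = Aᵀy: [[103, 513]; [513, 3379]]·[m, c]ᵀ = [-1656, -10756]ᵀ.
det = 103·3379 − 513² = 84868.
m = ((-1656)·3379 − 513·(-10756))/84868 = -19449/21217; c = (103·(-10756) − 513·(-1656))/84868 = -64585/21217.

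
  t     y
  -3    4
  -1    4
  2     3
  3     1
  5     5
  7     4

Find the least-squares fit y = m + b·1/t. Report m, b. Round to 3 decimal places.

Compute the Gram sums: Σ1 = 6, Σ1/t = -11/70, Σ1/t·1/t = 67589/44100.
Moment sums: Σy = 21, Σ1/t·y = -27/14.
Normal equations: [[6, -11/70]; [-11/70, 67589/44100]]·[m, b]ᵀ = [21, -27/14]ᵀ.
Determinant 6·(67589/44100) − (-11/70)² = 26963/2940.
m = (21·(67589/44100) − (-11/70)·(-27/14))/(26963/2940) = 468668/134815; b = (6·(-27/14) − (-11/70)·21)/(26963/2940) = -24318/26963.

m = 3.476, b = -0.902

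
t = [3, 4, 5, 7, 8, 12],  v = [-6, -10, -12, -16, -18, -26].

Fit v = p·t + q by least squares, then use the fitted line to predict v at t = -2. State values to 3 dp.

v̂ = 3.445

Entries of MᵀM: Σt·t = 307, Σt = 39, Σ1 = 6.
And Σt·v = -686, Σv = -88.
Δ = 307·6 − 39² = 321.
p = ((-686)·6 − 39·(-88))/321 = -228/107; q = (307·(-88) − 39·(-686))/321 = -262/321.
At t = -2: v̂ = (-228/107)·(-2) + (-262/321)·(1) = 1106/321.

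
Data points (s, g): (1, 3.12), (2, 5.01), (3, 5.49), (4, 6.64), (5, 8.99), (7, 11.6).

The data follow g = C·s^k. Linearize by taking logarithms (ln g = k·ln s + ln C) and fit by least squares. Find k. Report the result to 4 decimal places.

k = 0.6503

With ln gᵢ as the transformed response and ln sᵢ as the regressor:
XᵀX = [[9.9861, 6.7334]; [6.7334, 6]], rhs = [13.9162, 10.9924]ᵀ  (here Σln s = 6.7334, Σ(ln s)² = 9.9861, Σln g = 10.9924, Σln s·ln g = 13.9162).
Solving (det = 14.5777): k = 0.65035, ln C = 1.10223.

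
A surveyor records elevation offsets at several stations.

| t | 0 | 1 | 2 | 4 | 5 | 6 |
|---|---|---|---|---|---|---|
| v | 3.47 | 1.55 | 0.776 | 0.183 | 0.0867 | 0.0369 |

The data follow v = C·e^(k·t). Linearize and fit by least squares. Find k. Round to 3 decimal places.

Let Y = ln v. Fitting Y = k·t + ln C by least squares:
Σt = 18.0000, Σ(t)² = 82.0000, Σln v = -6.0143, Σt·ln v = -38.8858.
Equations: 82.0000·k + 18.0000·ln C = -38.8858;  18.0000·k + 6·ln C = -6.0143.
Δ = 82.0000·6 − (18.0000)² = 168.0000; k = (-38.8858·6 − 18.0000·-6.0143)/168.0000 = -0.74439, ln C = (82.0000·-6.0143 − 18.0000·-38.8858)/168.0000 = 1.23078.

k = -0.744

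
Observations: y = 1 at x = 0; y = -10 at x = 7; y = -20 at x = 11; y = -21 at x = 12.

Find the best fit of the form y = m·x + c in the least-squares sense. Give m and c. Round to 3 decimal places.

MᵀM·[m, c]ᵀ = Mᵀy reads: 314·m + 30·c = -542;  30·m + 4·c = -50.
(Σx·x = 314, Σx = 30, Σ1 = 4, Σx·y = -542, Σy = -50.)
Eliminating c: 4·(row 1) − 30·(row 2) gives 356·m = 4·(-542) − 30·(-50) = -668, so m = -167/89.
Then c = ((-50) − 30·(-167/89))/4 = 140/89.

m = -1.876, c = 1.573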